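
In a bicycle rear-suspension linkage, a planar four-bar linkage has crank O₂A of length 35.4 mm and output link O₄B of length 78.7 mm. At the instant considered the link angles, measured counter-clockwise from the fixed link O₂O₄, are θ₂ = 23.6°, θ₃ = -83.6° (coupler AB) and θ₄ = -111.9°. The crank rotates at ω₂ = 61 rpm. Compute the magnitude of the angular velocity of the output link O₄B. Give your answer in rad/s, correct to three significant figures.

5.79

ω₂ = 6.388 rad/s (from 61 rpm).
Differentiating the loop-closure r₂e^{iθ₂}+r₃e^{iθ₃}=r₁+r₄e^{iθ₄} gives r₂ω₂e^{iθ₂}+r₃ω₃e^{iθ₃}=r₄ω₄e^{iθ₄}.
Eliminating the other unknown: ω₄ = r₂ω₂ sin(θ₂−θ₃) / [r₄ sin(θ₄−θ₃)].
Numerator sine = +0.95528; denominator sine = -0.47409.
Result = 0.0354·6.388·(+0.95528) / (0.0787·(-0.47409)) = -5.7897 rad/s; magnitude 5.7897 rad/s.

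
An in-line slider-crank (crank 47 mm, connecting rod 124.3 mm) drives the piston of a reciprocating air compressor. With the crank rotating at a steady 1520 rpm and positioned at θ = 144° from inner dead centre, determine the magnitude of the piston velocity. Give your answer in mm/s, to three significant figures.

3020

ω = 2π·1520/60 = 159.2 rad/s
For an in-line slider-crank, x = r cosθ + √(L² − r² sin²θ), so v = −rω sinθ·[1 + r cosθ/√(L² − r² sin²θ)].
With r = 0.047 m, L = 0.1243 m, θ = 144°: √(L² − r² sin²θ) = 0.12119 m.
v = −0.047·159.2·0.58779·[1 + 0.047·-0.80902/0.12119] = -3.0177 m/s.
|v| = 3.0177 m/s = 3017.7 mm/s.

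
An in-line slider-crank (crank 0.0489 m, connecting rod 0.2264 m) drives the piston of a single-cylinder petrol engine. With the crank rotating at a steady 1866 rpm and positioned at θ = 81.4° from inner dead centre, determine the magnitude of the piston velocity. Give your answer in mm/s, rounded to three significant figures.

ω = 2π·1866/60 = 195.4 rad/s
For an in-line slider-crank, x = r cosθ + √(L² − r² sin²θ), so v = −rω sinθ·[1 + r cosθ/√(L² − r² sin²θ)].
With r = 0.0489 m, L = 0.2264 m, θ = 81.4°: √(L² − r² sin²θ) = 0.22118 m.
v = −0.0489·195.4·0.98876·[1 + 0.0489·0.14954/0.22118] = -9.7603 m/s.
|v| = 9.7603 m/s = 9760.3 mm/s.

9760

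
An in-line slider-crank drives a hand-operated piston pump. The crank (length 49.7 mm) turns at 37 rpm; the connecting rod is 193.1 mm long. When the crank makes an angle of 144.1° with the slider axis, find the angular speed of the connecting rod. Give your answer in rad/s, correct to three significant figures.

0.817

ω = 3.875 rad/s (converted from 37 rpm).
The rod makes angle φ with the slider axis where L sinφ = r sinθ; differentiating, L cosφ·φ̇ = r ω cosθ.
L cosφ = √(L² − r² sin²θ) = 0.19089 m.
|ω_rod| = r ω |cosθ| / √(L² − r² sin²θ) = 0.0497·3.875·0.81004/0.19089 = 0.81717 rad/s.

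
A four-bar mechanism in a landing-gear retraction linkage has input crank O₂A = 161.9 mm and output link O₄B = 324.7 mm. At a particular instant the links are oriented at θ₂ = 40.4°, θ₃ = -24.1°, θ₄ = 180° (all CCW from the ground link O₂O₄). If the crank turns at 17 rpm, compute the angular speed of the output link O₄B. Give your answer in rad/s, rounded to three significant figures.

ω₂ = 1.78 rad/s (from 17 rpm).
Differentiating the loop-closure r₂e^{iθ₂}+r₃e^{iθ₃}=r₁+r₄e^{iθ₄} gives r₂ω₂e^{iθ₂}+r₃ω₃e^{iθ₃}=r₄ω₄e^{iθ₄}.
Eliminating the other unknown: ω₄ = r₂ω₂ sin(θ₂−θ₃) / [r₄ sin(θ₄−θ₃)].
Numerator sine = +0.90259; denominator sine = -0.40833.
Result = 0.1619·1.78·(+0.90259) / (0.3247·(-0.40833)) = -1.9621 rad/s; magnitude 1.9621 rad/s.

1.96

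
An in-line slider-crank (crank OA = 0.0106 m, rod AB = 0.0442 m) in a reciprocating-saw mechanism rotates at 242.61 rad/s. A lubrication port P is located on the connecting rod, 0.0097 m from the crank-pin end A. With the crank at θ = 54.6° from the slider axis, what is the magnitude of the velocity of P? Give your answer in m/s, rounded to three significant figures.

ω = 242.6 rad/s.  Crank-pin speed |V_A| = rω = 2.5717 m/s, perpendicular to OA.
Rod angle: sinφ = −(r/L) sinθ ⇒ φ = -11.273°; ω_rod = −rω cosθ/√(L²−r²sin²θ) = -34.367 rad/s.
V_P = V_A + ω_rod × AP, with AP = 0.0097 m along the rod.
Components: V_Px = −rω sinθ − a·ω_rod·sinφ = -2.1614 m/s;  V_Py = rω cosθ + a·ω_rod·cosφ = +1.1628 m/s.
|V_P| = √(V_Px² + V_Py²) = 2.4543 m/s.

2.45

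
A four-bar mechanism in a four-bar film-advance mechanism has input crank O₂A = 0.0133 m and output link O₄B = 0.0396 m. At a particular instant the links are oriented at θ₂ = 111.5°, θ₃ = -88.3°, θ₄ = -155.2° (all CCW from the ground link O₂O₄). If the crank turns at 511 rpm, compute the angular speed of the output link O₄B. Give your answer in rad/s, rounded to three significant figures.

6.62

ω₂ = 53.51 rad/s (from 511 rpm).
Differentiating the loop-closure r₂e^{iθ₂}+r₃e^{iθ₃}=r₁+r₄e^{iθ₄} gives r₂ω₂e^{iθ₂}+r₃ω₃e^{iθ₃}=r₄ω₄e^{iθ₄}.
Eliminating the other unknown: ω₄ = r₂ω₂ sin(θ₂−θ₃) / [r₄ sin(θ₄−θ₃)].
Numerator sine = -0.33874; denominator sine = -0.91982.
Result = 0.0133·53.51·(-0.33874) / (0.0396·(-0.91982)) = +6.6186 rad/s; magnitude 6.6186 rad/s.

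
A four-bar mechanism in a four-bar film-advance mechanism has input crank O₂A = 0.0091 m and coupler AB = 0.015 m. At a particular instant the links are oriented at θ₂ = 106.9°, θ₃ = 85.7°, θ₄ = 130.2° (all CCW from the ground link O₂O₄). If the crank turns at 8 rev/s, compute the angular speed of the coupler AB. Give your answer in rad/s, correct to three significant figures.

ω₂ = 50.27 rad/s (from 8 rev/s).
Differentiating the loop-closure r₂e^{iθ₂}+r₃e^{iθ₃}=r₁+r₄e^{iθ₄} gives r₂ω₂e^{iθ₂}+r₃ω₃e^{iθ₃}=r₄ω₄e^{iθ₄}.
Eliminating the other unknown: ω₃ = r₂ω₂ sin(θ₄−θ₂) / [r₃ sin(θ₃−θ₄)].
Numerator sine = +0.39555; denominator sine = -0.70091.
Result = 0.0091·50.27·(+0.39555) / (0.015·(-0.70091)) = -17.209 rad/s; magnitude 17.209 rad/s.

17.2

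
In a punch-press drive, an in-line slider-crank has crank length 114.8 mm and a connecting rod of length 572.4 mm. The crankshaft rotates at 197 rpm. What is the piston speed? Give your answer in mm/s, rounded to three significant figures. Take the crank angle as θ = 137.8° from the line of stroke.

1350

ω = 2π·197/60 = 20.63 rad/s
For an in-line slider-crank, x = r cosθ + √(L² − r² sin²θ), so v = −rω sinθ·[1 + r cosθ/√(L² − r² sin²θ)].
With r = 0.1148 m, L = 0.5724 m, θ = 137.8°: √(L² − r² sin²θ) = 0.56718 m.
v = −0.1148·20.63·0.67172·[1 + 0.1148·-0.74080/0.56718] = -1.3523 m/s.
|v| = 1.3523 m/s = 1352.3 mm/s.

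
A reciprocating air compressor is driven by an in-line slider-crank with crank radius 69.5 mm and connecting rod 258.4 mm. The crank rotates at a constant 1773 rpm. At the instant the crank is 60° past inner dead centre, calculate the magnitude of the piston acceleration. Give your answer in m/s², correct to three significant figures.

876

ω = 2π·1773/60 = 185.7 rad/s
x(θ) = r cosθ + √(L² − r² sin²θ); with ω constant, a = ω²·d²x/dθ².
d²x/dθ² = −r cosθ − r²(cos2θ)/√u − r⁴ sin²2θ/(4u^{3/2}),  u = L² − r² sin²θ = 0.0631479 m².
Substituting r = 0.0695 m, L = 0.2584 m, θ = 60°: d²x/dθ² = -0.025415 m.
a = ω²·d²x/dθ² = (185.7)²·(-0.025415) = -876.12 m/s²;  |a| = 876.12 m/s².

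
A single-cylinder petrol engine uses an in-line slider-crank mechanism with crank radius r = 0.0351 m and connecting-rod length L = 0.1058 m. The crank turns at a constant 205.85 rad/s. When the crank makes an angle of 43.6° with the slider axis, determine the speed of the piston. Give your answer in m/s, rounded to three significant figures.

6.21

ω = 205.8 rad/s
For an in-line slider-crank, x = r cosθ + √(L² − r² sin²θ), so v = −rω sinθ·[1 + r cosθ/√(L² − r² sin²θ)].
With r = 0.0351 m, L = 0.1058 m, θ = 43.6°: √(L² − r² sin²θ) = 0.10299 m.
v = −0.0351·205.8·0.68962·[1 + 0.0351·0.72417/0.10299] = -6.2124 m/s.
|v| = 6.2124 m/s.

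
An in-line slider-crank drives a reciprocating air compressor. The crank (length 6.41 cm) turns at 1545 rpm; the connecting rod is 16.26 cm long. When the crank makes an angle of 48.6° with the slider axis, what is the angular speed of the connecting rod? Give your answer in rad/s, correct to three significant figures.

ω = 161.8 rad/s (converted from 1545 rpm).
The rod makes angle φ with the slider axis where L sinφ = r sinθ; differentiating, L cosφ·φ̇ = r ω cosθ.
L cosφ = √(L² − r² sin²θ) = 0.15533 m.
|ω_rod| = r ω |cosθ| / √(L² − r² sin²θ) = 0.0641·161.8·0.66131/0.15533 = 44.154 rad/s.

44.2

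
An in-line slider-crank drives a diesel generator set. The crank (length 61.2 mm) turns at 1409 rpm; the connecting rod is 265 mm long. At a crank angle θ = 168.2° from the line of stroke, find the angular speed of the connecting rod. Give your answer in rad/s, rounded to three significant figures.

ω = 147.6 rad/s (converted from 1409 rpm).
The rod makes angle φ with the slider axis where L sinφ = r sinθ; differentiating, L cosφ·φ̇ = r ω cosθ.
L cosφ = √(L² − r² sin²θ) = 0.2647 m.
|ω_rod| = r ω |cosθ| / √(L² − r² sin²θ) = 0.0612·147.6·0.97887/0.2647 = 33.393 rad/s.

33.4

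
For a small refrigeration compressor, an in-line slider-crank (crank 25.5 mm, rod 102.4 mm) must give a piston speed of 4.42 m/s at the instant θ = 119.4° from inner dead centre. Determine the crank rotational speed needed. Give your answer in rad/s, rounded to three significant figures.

227

For an in-line slider-crank, |v_piston| = rω|sinθ|·[1 + r cosθ/√(L² − r² sin²θ)].
With r = 0.0255 m, L = 0.1024 m, θ = 119.4°: the bracketed kinematic factor |dx/dθ| = 0.019434 m.
ω = v/|dx/dθ| = 4.42/0.019434 = 227.44 rad/s.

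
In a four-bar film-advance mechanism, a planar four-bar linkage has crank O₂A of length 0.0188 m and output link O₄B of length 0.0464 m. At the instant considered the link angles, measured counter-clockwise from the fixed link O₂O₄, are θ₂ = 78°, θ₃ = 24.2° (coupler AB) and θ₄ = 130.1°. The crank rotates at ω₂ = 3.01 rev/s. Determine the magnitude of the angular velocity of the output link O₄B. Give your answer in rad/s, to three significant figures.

6.43

ω₂ = 18.91 rad/s (from 3.01 rev/s).
Differentiating the loop-closure r₂e^{iθ₂}+r₃e^{iθ₃}=r₁+r₄e^{iθ₄} gives r₂ω₂e^{iθ₂}+r₃ω₃e^{iθ₃}=r₄ω₄e^{iθ₄}.
Eliminating the other unknown: ω₄ = r₂ω₂ sin(θ₂−θ₃) / [r₄ sin(θ₄−θ₃)].
Numerator sine = +0.80696; denominator sine = +0.96174.
Result = 0.0188·18.91·(+0.80696) / (0.0464·(+0.96174)) = +6.4295 rad/s; magnitude 6.4295 rad/s.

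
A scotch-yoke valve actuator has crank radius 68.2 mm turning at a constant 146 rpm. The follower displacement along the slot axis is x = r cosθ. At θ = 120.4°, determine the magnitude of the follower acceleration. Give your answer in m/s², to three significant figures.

ω = 15.29 rad/s (from 146 rpm).
x = r cosθ ⇒ ẍ = −rω² cosθ (ω constant).
|a| = rω²|cosθ| = 0.0682·(15.29)²·|cos 120.4°| = 8.0673 m/s².

8.07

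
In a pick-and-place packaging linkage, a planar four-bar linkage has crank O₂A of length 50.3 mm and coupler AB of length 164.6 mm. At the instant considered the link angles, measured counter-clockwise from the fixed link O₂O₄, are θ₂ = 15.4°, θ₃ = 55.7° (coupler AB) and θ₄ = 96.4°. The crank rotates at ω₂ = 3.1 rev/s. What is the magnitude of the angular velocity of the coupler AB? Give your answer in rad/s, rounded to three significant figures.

ω₂ = 19.48 rad/s (from 3.1 rev/s).
Differentiating the loop-closure r₂e^{iθ₂}+r₃e^{iθ₃}=r₁+r₄e^{iθ₄} gives r₂ω₂e^{iθ₂}+r₃ω₃e^{iθ₃}=r₄ω₄e^{iθ₄}.
Eliminating the other unknown: ω₃ = r₂ω₂ sin(θ₄−θ₂) / [r₃ sin(θ₃−θ₄)].
Numerator sine = +0.98769; denominator sine = -0.65210.
Result = 0.0503·19.48·(+0.98769) / (0.1646·(-0.65210)) = -9.0154 rad/s; magnitude 9.0154 rad/s.

9.02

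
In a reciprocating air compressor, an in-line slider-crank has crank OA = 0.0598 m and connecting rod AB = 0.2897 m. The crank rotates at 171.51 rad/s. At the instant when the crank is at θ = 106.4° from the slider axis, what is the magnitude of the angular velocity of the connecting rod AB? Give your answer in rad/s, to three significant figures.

ω = 171.5 rad/s
The rod makes angle φ with the slider axis where L sinφ = r sinθ; differentiating, L cosφ·φ̇ = r ω cosθ.
L cosφ = √(L² − r² sin²θ) = 0.28396 m.
|ω_rod| = r ω |cosθ| / √(L² − r² sin²θ) = 0.0598·171.5·0.28234/0.28396 = 10.198 rad/s.

10.2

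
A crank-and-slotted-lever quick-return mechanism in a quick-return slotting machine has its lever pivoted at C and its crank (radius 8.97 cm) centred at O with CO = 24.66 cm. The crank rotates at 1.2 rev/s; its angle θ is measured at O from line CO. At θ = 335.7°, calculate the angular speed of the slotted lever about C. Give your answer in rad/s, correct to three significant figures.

1.95

ω = 7.54 rad/s (from 1.2 rev/s).
Crank pin A relative to C: A = (d + r cosθ, r sinθ); lever angle φ = atan2(r sinθ, d + r cosθ).
Differentiating tanφ: φ̇ = rω(d cosθ + r)/(d² + r² + 2dr cosθ).
d² + r² + 2dr cosθ = |CA|² = 0.109178 m²;  d cosθ + r = +0.31445 m.
|ω_lever| = |0.0897·7.54·+0.31445| / 0.109178 = 1.9479 rad/s.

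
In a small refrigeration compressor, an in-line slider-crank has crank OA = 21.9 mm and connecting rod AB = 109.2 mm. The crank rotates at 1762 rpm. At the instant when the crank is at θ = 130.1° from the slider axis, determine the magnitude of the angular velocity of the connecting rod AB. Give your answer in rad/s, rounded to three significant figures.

ω = 184.5 rad/s (converted from 1762 rpm).
The rod makes angle φ with the slider axis where L sinφ = r sinθ; differentiating, L cosφ·φ̇ = r ω cosθ.
L cosφ = √(L² − r² sin²θ) = 0.10791 m.
|ω_rod| = r ω |cosθ| / √(L² − r² sin²θ) = 0.0219·184.5·0.64412/0.10791 = 24.121 rad/s.

24.1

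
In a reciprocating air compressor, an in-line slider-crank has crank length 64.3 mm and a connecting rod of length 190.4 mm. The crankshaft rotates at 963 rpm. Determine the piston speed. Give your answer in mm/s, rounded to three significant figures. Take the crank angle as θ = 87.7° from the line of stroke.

6570

ω = 2π·963/60 = 100.8 rad/s
For an in-line slider-crank, x = r cosθ + √(L² − r² sin²θ), so v = −rω sinθ·[1 + r cosθ/√(L² − r² sin²θ)].
With r = 0.0643 m, L = 0.1904 m, θ = 87.7°: √(L² − r² sin²θ) = 0.17923 m.
v = −0.0643·100.8·0.99919·[1 + 0.0643·0.04013/0.17923] = -6.5724 m/s.
|v| = 6.5724 m/s = 6572.4 mm/s.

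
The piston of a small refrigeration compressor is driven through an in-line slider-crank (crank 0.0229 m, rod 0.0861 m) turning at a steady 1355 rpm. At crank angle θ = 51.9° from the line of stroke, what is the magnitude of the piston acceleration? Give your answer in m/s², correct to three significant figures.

257

ω = 2π·1355/60 = 141.9 rad/s
x(θ) = r cosθ + √(L² − r² sin²θ); with ω constant, a = ω²·d²x/dθ².
d²x/dθ² = −r cosθ − r²(cos2θ)/√u − r⁴ sin²2θ/(4u^{3/2}),  u = L² − r² sin²θ = 0.00708846 m².
Substituting r = 0.0229 m, L = 0.0861 m, θ = 51.9°: d²x/dθ² = -0.012753 m.
a = ω²·d²x/dθ² = (141.9)²·(-0.012753) = -256.77 m/s²;  |a| = 256.77 m/s².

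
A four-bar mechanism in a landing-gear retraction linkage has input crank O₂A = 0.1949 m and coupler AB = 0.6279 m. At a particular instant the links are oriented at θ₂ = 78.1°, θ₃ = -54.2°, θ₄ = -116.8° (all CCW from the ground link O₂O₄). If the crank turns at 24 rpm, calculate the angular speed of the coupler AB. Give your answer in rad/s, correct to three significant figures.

ω₂ = 2.513 rad/s (from 24 rpm).
Differentiating the loop-closure r₂e^{iθ₂}+r₃e^{iθ₃}=r₁+r₄e^{iθ₄} gives r₂ω₂e^{iθ₂}+r₃ω₃e^{iθ₃}=r₄ω₄e^{iθ₄}.
Eliminating the other unknown: ω₃ = r₂ω₂ sin(θ₄−θ₂) / [r₃ sin(θ₃−θ₄)].
Numerator sine = +0.25713; denominator sine = +0.88782.
Result = 0.1949·2.513·(+0.25713) / (0.6279·(+0.88782)) = +0.22594 rad/s; magnitude 0.22594 rad/s.

0.226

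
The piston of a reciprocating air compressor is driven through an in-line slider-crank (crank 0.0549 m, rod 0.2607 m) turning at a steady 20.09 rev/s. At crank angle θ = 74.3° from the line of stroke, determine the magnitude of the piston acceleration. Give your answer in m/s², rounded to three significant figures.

76.7

ω = 2π·20.1 = 126.2 rad/s
x(θ) = r cosθ + √(L² − r² sin²θ); with ω constant, a = ω²·d²x/dθ².
d²x/dθ² = −r cosθ − r²(cos2θ)/√u − r⁴ sin²2θ/(4u^{3/2}),  u = L² − r² sin²θ = 0.0651712 m².
Substituting r = 0.0549 m, L = 0.2607 m, θ = 74.3°: d²x/dθ² = -0.0048157 m.
a = ω²·d²x/dθ² = (126.2)²·(-0.0048157) = -76.732 m/s²;  |a| = 76.732 m/s².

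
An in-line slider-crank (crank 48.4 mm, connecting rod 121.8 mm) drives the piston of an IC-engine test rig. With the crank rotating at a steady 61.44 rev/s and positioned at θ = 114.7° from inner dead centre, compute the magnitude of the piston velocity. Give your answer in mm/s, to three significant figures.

14000

ω = 2π·61.4 = 386 rad/s
For an in-line slider-crank, x = r cosθ + √(L² − r² sin²θ), so v = −rω sinθ·[1 + r cosθ/√(L² − r² sin²θ)].
With r = 0.0484 m, L = 0.1218 m, θ = 114.7°: √(L² − r² sin²θ) = 0.11359 m.
v = −0.0484·386·0.90851·[1 + 0.0484·-0.41787/0.11359] = -13.952 m/s.
|v| = 13.952 m/s = 13952 mm/s.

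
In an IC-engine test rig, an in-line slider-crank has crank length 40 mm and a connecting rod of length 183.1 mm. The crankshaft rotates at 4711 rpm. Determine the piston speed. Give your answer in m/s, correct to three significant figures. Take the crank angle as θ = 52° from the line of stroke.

ω = 2π·4711/60 = 493.3 rad/s
For an in-line slider-crank, x = r cosθ + √(L² − r² sin²θ), so v = −rω sinθ·[1 + r cosθ/√(L² − r² sin²θ)].
With r = 0.04 m, L = 0.1831 m, θ = 52°: √(L² − r² sin²θ) = 0.18037 m.
v = −0.04·493.3·0.78801·[1 + 0.04·0.61566/0.18037] = -17.673 m/s.
|v| = 17.673 m/s.

17.7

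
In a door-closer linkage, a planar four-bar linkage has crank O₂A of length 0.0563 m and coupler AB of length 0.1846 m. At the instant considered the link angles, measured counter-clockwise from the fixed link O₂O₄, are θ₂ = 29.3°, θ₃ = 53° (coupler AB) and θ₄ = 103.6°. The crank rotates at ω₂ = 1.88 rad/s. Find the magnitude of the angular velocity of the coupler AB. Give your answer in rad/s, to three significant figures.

ω₂ = 1.88 rad/s
Differentiating the loop-closure r₂e^{iθ₂}+r₃e^{iθ₃}=r₁+r₄e^{iθ₄} gives r₂ω₂e^{iθ₂}+r₃ω₃e^{iθ₃}=r₄ω₄e^{iθ₄}.
Eliminating the other unknown: ω₃ = r₂ω₂ sin(θ₄−θ₂) / [r₃ sin(θ₃−θ₄)].
Numerator sine = +0.96269; denominator sine = -0.77273.
Result = 0.0563·1.88·(+0.96269) / (0.1846·(-0.77273)) = -0.71432 rad/s; magnitude 0.71432 rad/s.

0.714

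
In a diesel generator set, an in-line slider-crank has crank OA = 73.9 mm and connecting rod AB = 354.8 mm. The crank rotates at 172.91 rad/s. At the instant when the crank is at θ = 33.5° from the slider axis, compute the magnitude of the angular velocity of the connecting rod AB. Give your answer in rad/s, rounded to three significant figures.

ω = 172.9 rad/s
The rod makes angle φ with the slider axis where L sinφ = r sinθ; differentiating, L cosφ·φ̇ = r ω cosθ.
L cosφ = √(L² − r² sin²θ) = 0.35245 m.
|ω_rod| = r ω |cosθ| / √(L² − r² sin²θ) = 0.0739·172.9·0.83389/0.35245 = 30.233 rad/s.

30.2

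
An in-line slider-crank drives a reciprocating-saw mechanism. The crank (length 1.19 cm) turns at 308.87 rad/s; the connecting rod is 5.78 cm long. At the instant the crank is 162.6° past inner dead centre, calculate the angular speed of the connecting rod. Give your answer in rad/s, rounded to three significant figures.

ω = 308.9 rad/s
The rod makes angle φ with the slider axis where L sinφ = r sinθ; differentiating, L cosφ·φ̇ = r ω cosθ.
L cosφ = √(L² − r² sin²θ) = 0.05769 m.
|ω_rod| = r ω |cosθ| / √(L² − r² sin²θ) = 0.0119·308.9·0.95424/0.05769 = 60.796 rad/s.

60.8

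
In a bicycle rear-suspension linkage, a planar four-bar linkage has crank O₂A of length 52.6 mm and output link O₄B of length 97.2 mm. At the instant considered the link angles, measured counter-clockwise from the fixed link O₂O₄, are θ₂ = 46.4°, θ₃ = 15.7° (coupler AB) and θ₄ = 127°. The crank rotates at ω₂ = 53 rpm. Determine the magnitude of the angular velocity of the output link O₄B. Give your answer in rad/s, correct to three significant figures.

1.65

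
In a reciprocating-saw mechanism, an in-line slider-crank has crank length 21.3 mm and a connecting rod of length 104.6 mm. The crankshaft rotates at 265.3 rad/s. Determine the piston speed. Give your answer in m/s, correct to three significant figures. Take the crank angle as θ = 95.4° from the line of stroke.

ω = 265.3 rad/s
For an in-line slider-crank, x = r cosθ + √(L² − r² sin²θ), so v = −rω sinθ·[1 + r cosθ/√(L² − r² sin²θ)].
With r = 0.0213 m, L = 0.1046 m, θ = 95.4°: √(L² − r² sin²θ) = 0.10243 m.
v = −0.0213·265.3·0.99556·[1 + 0.0213·-0.09411/0.10243] = -5.5157 m/s.
|v| = 5.5157 m/s.

5.52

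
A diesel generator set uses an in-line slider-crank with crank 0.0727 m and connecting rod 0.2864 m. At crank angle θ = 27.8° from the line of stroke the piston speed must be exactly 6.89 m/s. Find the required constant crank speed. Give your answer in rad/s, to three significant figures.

For an in-line slider-crank, |v_piston| = rω|sinθ|·[1 + r cosθ/√(L² − r² sin²θ)].
With r = 0.0727 m, L = 0.2864 m, θ = 27.8°: the bracketed kinematic factor |dx/dθ| = 0.041574 m.
ω = v/|dx/dθ| = 6.89/0.041574 = 165.73 rad/s.

166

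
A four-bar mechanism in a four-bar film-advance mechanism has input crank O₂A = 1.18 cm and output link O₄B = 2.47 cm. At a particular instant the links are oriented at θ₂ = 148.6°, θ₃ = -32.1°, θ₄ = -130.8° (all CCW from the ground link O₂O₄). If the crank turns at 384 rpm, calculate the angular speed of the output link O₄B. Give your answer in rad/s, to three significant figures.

0.237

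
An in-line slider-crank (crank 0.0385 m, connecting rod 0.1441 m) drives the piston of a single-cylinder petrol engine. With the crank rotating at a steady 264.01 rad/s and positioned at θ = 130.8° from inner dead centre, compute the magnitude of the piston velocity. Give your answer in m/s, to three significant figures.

ω = 264 rad/s
For an in-line slider-crank, x = r cosθ + √(L² − r² sin²θ), so v = −rω sinθ·[1 + r cosθ/√(L² − r² sin²θ)].
With r = 0.0385 m, L = 0.1441 m, θ = 130.8°: √(L² − r² sin²θ) = 0.14112 m.
v = −0.0385·264·0.75700·[1 + 0.0385·-0.65342/0.14112] = -6.3228 m/s.
|v| = 6.3228 m/s.

6.32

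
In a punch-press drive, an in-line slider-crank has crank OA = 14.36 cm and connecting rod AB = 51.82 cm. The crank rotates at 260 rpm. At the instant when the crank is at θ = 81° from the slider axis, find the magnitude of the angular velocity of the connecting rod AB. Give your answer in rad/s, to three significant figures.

1.23

ω = 27.23 rad/s (converted from 260 rpm).
The rod makes angle φ with the slider axis where L sinφ = r sinθ; differentiating, L cosφ·φ̇ = r ω cosθ.
L cosφ = √(L² − r² sin²θ) = 0.49841 m.
|ω_rod| = r ω |cosθ| / √(L² − r² sin²θ) = 0.1436·27.23·0.15643/0.49841 = 1.2272 rad/s.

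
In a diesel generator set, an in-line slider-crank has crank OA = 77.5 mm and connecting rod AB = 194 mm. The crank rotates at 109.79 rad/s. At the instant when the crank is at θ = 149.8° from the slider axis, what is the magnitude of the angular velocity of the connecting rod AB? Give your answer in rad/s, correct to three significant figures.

ω = 109.8 rad/s
The rod makes angle φ with the slider axis where L sinφ = r sinθ; differentiating, L cosφ·φ̇ = r ω cosθ.
L cosφ = √(L² − r² sin²θ) = 0.19004 m.
|ω_rod| = r ω |cosθ| / √(L² − r² sin²θ) = 0.0775·109.8·0.86427/0.19004 = 38.696 rad/s.

38.7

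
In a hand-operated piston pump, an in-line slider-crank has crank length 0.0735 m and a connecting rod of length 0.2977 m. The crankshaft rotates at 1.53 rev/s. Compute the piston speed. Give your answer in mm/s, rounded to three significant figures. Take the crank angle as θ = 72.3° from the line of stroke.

725

ω = 2π·1.53 = 9.613 rad/s
For an in-line slider-crank, x = r cosθ + √(L² − r² sin²θ), so v = −rω sinθ·[1 + r cosθ/√(L² − r² sin²θ)].
With r = 0.0735 m, L = 0.2977 m, θ = 72.3°: √(L² − r² sin²θ) = 0.28935 m.
v = −0.0735·9.613·0.95266·[1 + 0.0735·0.30403/0.28935] = -0.72511 m/s.
|v| = 0.72511 m/s = 725.11 mm/s.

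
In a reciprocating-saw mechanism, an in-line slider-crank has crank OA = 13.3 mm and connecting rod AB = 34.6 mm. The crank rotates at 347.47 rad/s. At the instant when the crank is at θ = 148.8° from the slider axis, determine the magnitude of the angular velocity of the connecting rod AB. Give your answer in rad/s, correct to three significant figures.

ω = 347.5 rad/s
The rod makes angle φ with the slider axis where L sinφ = r sinθ; differentiating, L cosφ·φ̇ = r ω cosθ.
L cosφ = √(L² − r² sin²θ) = 0.033907 m.
|ω_rod| = r ω |cosθ| / √(L² − r² sin²θ) = 0.0133·347.5·0.85536/0.033907 = 116.58 rad/s.

117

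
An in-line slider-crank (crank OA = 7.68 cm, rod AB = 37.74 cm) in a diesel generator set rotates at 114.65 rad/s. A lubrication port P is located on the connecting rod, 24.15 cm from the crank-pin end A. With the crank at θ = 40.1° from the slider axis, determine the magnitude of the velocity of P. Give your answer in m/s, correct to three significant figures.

6.70

ω = 114.7 rad/s.  Crank-pin speed |V_A| = rω = 8.8051 m/s, perpendicular to OA.
Rod angle: sinφ = −(r/L) sinθ ⇒ φ = -7.532°; ω_rod = −rω cosθ/√(L²−r²sin²θ) = -18.002 rad/s.
V_P = V_A + ω_rod × AP, with AP = 0.2415 m along the rod.
Components: V_Px = −rω sinθ − a·ω_rod·sinφ = -6.2414 m/s;  V_Py = rω cosθ + a·ω_rod·cosφ = +2.4253 m/s.
|V_P| = √(V_Px² + V_Py²) = 6.6961 m/s.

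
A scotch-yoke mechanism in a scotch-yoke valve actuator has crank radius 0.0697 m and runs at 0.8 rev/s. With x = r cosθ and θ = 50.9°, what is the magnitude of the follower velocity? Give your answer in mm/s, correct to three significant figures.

272

ω = 5.027 rad/s (from 0.8 rev/s).
x = r cosθ ⇒ ẋ = −rω sinθ.
|v| = rω|sinθ| = 0.0697·5.027·|sin 50.9°| = 0.27189 m/s = 271.89 mm/s.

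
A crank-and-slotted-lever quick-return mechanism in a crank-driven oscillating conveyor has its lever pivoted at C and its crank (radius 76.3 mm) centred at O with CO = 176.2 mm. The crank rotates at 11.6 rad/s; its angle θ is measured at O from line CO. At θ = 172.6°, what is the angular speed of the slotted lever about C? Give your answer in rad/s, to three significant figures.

8.54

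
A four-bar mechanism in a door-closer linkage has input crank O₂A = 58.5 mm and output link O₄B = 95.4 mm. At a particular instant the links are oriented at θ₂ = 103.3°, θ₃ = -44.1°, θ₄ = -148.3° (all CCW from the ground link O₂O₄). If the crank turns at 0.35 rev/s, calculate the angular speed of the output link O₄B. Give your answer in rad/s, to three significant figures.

ω₂ = 2.199 rad/s (from 0.35 rev/s).
Differentiating the loop-closure r₂e^{iθ₂}+r₃e^{iθ₃}=r₁+r₄e^{iθ₄} gives r₂ω₂e^{iθ₂}+r₃ω₃e^{iθ₃}=r₄ω₄e^{iθ₄}.
Eliminating the other unknown: ω₄ = r₂ω₂ sin(θ₂−θ₃) / [r₄ sin(θ₄−θ₃)].
Numerator sine = +0.53877; denominator sine = -0.96945.
Result = 0.0585·2.199·(+0.53877) / (0.0954·(-0.96945)) = -0.74944 rad/s; magnitude 0.74944 rad/s.

0.749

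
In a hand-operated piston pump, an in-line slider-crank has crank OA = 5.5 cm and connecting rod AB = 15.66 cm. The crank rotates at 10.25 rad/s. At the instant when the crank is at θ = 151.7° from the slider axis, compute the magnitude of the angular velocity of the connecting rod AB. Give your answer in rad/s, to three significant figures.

ω = 10.25 rad/s
The rod makes angle φ with the slider axis where L sinφ = r sinθ; differentiating, L cosφ·φ̇ = r ω cosθ.
L cosφ = √(L² − r² sin²θ) = 0.15441 m.
|ω_rod| = r ω |cosθ| / √(L² − r² sin²θ) = 0.055·10.25·0.88048/0.15441 = 3.2145 rad/s.

3.21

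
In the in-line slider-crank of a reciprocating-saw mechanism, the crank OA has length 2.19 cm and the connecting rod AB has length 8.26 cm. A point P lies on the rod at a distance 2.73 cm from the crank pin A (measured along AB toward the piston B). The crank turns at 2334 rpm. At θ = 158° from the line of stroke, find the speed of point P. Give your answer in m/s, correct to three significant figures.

3.80

ω = 244.4 rad/s.  Crank-pin speed |V_A| = rω = 5.3527 m/s, perpendicular to OA.
Rod angle: sinφ = −(r/L) sinθ ⇒ φ = -5.700°; ω_rod = −rω cosθ/√(L²−r²sin²θ) = +60.383 rad/s.
V_P = V_A + ω_rod × AP, with AP = 0.0273 m along the rod.
Components: V_Px = −rω sinθ − a·ω_rod·sinφ = -1.8414 m/s;  V_Py = rω cosθ + a·ω_rod·cosφ = -3.3226 m/s.
|V_P| = √(V_Px² + V_Py²) = 3.7988 m/s.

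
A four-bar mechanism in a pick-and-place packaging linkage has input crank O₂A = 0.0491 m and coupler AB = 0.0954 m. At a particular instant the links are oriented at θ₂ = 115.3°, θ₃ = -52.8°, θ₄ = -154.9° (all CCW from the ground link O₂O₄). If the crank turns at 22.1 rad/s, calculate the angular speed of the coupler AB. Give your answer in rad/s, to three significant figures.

ω₂ = 22.1 rad/s
Differentiating the loop-closure r₂e^{iθ₂}+r₃e^{iθ₃}=r₁+r₄e^{iθ₄} gives r₂ω₂e^{iθ₂}+r₃ω₃e^{iθ₃}=r₄ω₄e^{iθ₄}.
Eliminating the other unknown: ω₃ = r₂ω₂ sin(θ₄−θ₂) / [r₃ sin(θ₃−θ₄)].
Numerator sine = +0.99999; denominator sine = +0.97778.
Result = 0.0491·22.1·(+0.99999) / (0.0954·(+0.97778)) = +11.633 rad/s; magnitude 11.633 rad/s.

11.6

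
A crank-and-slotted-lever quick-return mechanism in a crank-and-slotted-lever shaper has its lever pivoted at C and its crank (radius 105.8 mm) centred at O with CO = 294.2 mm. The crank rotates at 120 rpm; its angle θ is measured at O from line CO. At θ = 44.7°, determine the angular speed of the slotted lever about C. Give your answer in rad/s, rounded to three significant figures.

2.95

ω = 12.57 rad/s (from 120 rpm).
Crank pin A relative to C: A = (d + r cosθ, r sinθ); lever angle φ = atan2(r sinθ, d + r cosθ).
Differentiating tanφ: φ̇ = rω(d cosθ + r)/(d² + r² + 2dr cosθ).
d² + r² + 2dr cosθ = |CA|² = 0.141996 m²;  d cosθ + r = +0.31492 m.
|ω_lever| = |0.1058·12.57·+0.31492| / 0.141996 = 2.9486 rad/s.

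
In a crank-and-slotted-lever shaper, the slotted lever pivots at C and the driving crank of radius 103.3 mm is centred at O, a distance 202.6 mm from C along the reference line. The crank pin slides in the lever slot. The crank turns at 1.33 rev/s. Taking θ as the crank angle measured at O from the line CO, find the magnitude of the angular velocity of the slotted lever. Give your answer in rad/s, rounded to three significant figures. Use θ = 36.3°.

ω = 8.357 rad/s (from 1.33 rev/s).
Crank pin A relative to C: A = (d + r cosθ, r sinθ); lever angle φ = atan2(r sinθ, d + r cosθ).
Differentiating tanφ: φ̇ = rω(d cosθ + r)/(d² + r² + 2dr cosθ).
d² + r² + 2dr cosθ = |CA|² = 0.0854515 m²;  d cosθ + r = +0.26658 m.
|ω_lever| = |0.1033·8.357·+0.26658| / 0.0854515 = 2.693 rad/s.

2.69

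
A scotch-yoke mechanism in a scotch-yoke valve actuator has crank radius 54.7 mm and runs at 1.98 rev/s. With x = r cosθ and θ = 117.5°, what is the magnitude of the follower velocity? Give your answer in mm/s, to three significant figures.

ω = 12.44 rad/s (from 1.98 rev/s).
x = r cosθ ⇒ ẋ = −rω sinθ.
|v| = rω|sinθ| = 0.0547·12.44·|sin 117.5°| = 0.60362 m/s = 603.62 mm/s.

604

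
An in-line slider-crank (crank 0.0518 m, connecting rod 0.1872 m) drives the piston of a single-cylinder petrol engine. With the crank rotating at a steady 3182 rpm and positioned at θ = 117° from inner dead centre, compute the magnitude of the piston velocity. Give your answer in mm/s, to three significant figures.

ω = 2π·3182/60 = 333.2 rad/s
For an in-line slider-crank, x = r cosθ + √(L² − r² sin²θ), so v = −rω sinθ·[1 + r cosθ/√(L² − r² sin²θ)].
With r = 0.0518 m, L = 0.1872 m, θ = 117°: √(L² − r² sin²θ) = 0.18142 m.
v = −0.0518·333.2·0.89101·[1 + 0.0518·-0.45399/0.18142] = -13.386 m/s.
|v| = 13.386 m/s = 13386 mm/s.

13400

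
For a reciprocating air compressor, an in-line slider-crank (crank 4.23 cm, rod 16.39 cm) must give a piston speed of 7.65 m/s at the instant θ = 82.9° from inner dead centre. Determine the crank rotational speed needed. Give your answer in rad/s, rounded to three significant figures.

For an in-line slider-crank, |v_piston| = rω|sinθ|·[1 + r cosθ/√(L² − r² sin²θ)].
With r = 0.0423 m, L = 0.1639 m, θ = 82.9°: the bracketed kinematic factor |dx/dθ| = 0.043361 m.
ω = v/|dx/dθ| = 7.65/0.043361 = 176.43 rad/s.

176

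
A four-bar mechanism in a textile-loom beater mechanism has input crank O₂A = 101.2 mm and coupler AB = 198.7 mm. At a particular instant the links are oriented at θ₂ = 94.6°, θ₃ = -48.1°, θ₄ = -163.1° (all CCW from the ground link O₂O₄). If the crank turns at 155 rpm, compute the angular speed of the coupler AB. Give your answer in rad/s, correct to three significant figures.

8.91

ω₂ = 16.23 rad/s (from 155 rpm).
Differentiating the loop-closure r₂e^{iθ₂}+r₃e^{iθ₃}=r₁+r₄e^{iθ₄} gives r₂ω₂e^{iθ₂}+r₃ω₃e^{iθ₃}=r₄ω₄e^{iθ₄}.
Eliminating the other unknown: ω₃ = r₂ω₂ sin(θ₄−θ₂) / [r₃ sin(θ₃−θ₄)].
Numerator sine = +0.97705; denominator sine = +0.90631.
Result = 0.1012·16.23·(+0.97705) / (0.1987·(+0.90631)) = +8.9121 rad/s; magnitude 8.9121 rad/s.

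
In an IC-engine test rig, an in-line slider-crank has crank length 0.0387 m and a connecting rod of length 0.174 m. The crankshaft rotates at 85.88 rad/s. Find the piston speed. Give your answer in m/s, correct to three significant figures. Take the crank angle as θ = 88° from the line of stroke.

ω = 85.88 rad/s
For an in-line slider-crank, x = r cosθ + √(L² − r² sin²θ), so v = −rω sinθ·[1 + r cosθ/√(L² − r² sin²θ)].
With r = 0.0387 m, L = 0.174 m, θ = 88°: √(L² − r² sin²θ) = 0.16965 m.
v = −0.0387·85.88·0.99939·[1 + 0.0387·0.03490/0.16965] = -3.348 m/s.
|v| = 3.348 m/s.

3.35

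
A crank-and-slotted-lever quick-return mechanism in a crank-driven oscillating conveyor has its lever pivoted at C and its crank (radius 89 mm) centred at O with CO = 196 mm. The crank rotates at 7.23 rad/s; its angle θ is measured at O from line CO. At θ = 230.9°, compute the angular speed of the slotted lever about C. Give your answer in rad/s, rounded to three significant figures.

ω = 7.23 rad/s
Crank pin A relative to C: A = (d + r cosθ, r sinθ); lever angle φ = atan2(r sinθ, d + r cosθ).
Differentiating tanφ: φ̇ = rω(d cosθ + r)/(d² + r² + 2dr cosθ).
d² + r² + 2dr cosθ = |CA|² = 0.024334 m²;  d cosθ + r = -0.034612 m.
|ω_lever| = |0.089·7.23·-0.034612| / 0.024334 = 0.91527 rad/s.

0.915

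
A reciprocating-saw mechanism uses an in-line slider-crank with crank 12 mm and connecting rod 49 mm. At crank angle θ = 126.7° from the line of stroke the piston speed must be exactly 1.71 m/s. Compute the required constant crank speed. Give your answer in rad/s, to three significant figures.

For an in-line slider-crank, |v_piston| = rω|sinθ|·[1 + r cosθ/√(L² − r² sin²θ)].
With r = 0.012 m, L = 0.049 m, θ = 126.7°: the bracketed kinematic factor |dx/dθ| = 0.0081852 m.
ω = v/|dx/dθ| = 1.71/0.0081852 = 208.91 rad/s.

209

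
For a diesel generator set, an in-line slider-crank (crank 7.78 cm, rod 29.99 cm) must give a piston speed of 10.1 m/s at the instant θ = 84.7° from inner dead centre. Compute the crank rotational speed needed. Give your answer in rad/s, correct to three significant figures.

127

For an in-line slider-crank, |v_piston| = rω|sinθ|·[1 + r cosθ/√(L² − r² sin²θ)].
With r = 0.0778 m, L = 0.2999 m, θ = 84.7°: the bracketed kinematic factor |dx/dθ| = 0.079389 m.
ω = v/|dx/dθ| = 10.1/0.079389 = 127.22 rad/s.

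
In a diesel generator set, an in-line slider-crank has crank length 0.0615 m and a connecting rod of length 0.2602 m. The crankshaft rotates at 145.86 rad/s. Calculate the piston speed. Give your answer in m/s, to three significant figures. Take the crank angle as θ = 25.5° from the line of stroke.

ω = 145.9 rad/s
For an in-line slider-crank, x = r cosθ + √(L² − r² sin²θ), so v = −rω sinθ·[1 + r cosθ/√(L² − r² sin²θ)].
With r = 0.0615 m, L = 0.2602 m, θ = 25.5°: √(L² − r² sin²θ) = 0.25885 m.
v = −0.0615·145.9·0.43051·[1 + 0.0615·0.90259/0.25885] = -4.69 m/s.
|v| = 4.69 m/s.

4.69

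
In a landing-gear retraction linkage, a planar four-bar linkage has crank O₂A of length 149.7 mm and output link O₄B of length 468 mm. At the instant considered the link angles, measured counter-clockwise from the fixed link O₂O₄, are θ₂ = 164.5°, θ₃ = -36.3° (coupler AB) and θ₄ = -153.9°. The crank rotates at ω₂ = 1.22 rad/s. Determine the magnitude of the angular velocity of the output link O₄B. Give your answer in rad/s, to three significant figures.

0.156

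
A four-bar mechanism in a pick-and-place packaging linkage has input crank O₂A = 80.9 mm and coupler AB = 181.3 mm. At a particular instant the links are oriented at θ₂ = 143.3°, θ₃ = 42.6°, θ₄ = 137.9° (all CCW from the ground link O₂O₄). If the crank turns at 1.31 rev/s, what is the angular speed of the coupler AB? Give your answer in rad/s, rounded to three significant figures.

0.347

ω₂ = 8.231 rad/s (from 1.31 rev/s).
Differentiating the loop-closure r₂e^{iθ₂}+r₃e^{iθ₃}=r₁+r₄e^{iθ₄} gives r₂ω₂e^{iθ₂}+r₃ω₃e^{iθ₃}=r₄ω₄e^{iθ₄}.
Eliminating the other unknown: ω₃ = r₂ω₂ sin(θ₄−θ₂) / [r₃ sin(θ₃−θ₄)].
Numerator sine = -0.09411; denominator sine = -0.99572.
Result = 0.0809·8.231·(-0.09411) / (0.1813·(-0.99572)) = +0.34713 rad/s; magnitude 0.34713 rad/s.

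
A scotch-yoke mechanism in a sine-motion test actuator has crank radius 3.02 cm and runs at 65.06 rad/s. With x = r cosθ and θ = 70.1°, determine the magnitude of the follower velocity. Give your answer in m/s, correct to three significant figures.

ω = 65.06 rad/s
x = r cosθ ⇒ ẋ = −rω sinθ.
|v| = rω|sinθ| = 0.0302·65.06·|sin 70.1°| = 1.8475 m/s.

1.85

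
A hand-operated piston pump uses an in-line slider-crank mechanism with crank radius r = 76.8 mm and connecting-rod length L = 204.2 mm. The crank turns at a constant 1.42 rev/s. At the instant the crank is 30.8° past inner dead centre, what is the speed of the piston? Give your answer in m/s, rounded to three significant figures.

0.466

ω = 2π·1.42 = 8.922 rad/s
For an in-line slider-crank, x = r cosθ + √(L² − r² sin²θ), so v = −rω sinθ·[1 + r cosθ/√(L² − r² sin²θ)].
With r = 0.0768 m, L = 0.2042 m, θ = 30.8°: √(L² − r² sin²θ) = 0.20038 m.
v = −0.0768·8.922·0.51204·[1 + 0.0768·0.85896/0.20038] = -0.46637 m/s.
|v| = 0.46637 m/s.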